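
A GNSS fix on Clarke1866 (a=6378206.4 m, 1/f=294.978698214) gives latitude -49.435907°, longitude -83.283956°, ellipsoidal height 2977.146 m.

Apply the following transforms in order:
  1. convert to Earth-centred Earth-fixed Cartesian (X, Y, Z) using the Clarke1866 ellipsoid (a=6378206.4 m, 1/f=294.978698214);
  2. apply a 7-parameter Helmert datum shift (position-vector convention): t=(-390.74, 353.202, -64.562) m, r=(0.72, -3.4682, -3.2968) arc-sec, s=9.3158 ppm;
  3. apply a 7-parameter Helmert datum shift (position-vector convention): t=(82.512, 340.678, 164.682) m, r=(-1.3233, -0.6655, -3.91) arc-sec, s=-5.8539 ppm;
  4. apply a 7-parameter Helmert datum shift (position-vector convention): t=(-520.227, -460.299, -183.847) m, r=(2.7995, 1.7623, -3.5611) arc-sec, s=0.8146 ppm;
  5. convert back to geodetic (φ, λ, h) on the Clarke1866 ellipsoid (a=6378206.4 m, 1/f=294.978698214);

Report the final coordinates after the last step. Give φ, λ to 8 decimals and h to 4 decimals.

start: φ=-49.435907°, λ=-83.283956°, h=2977.146 m
→ ECEF (a=6378206.400, f=1/294.978698214): X=486249.5923, Y=-4129266.3989, Z=-4824281.6050
→ Helmert 7p (PV): X=485878.4998, Y=-4128942.5962, Z=-4824397.3470
→ Helmert 7p (PV): X=485895.4644, Y=-4128617.9091, Z=-4824176.3666
→ Helmert 7p (PV): X=485263.1366, Y=-4129024.4846, Z=-4824424.3299
→ geod (Bowring, a=6378206.400): φ=-49.43916838°, λ=-83.29706765°, h=2854.3937 m

φ=-49.43916838°, λ=-83.29706765°, h=2854.3937 m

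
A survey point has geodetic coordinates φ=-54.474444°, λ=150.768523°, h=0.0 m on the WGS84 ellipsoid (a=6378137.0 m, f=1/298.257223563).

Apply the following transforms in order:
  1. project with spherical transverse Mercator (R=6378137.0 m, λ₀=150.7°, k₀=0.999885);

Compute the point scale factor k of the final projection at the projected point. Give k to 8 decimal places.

0.99988524

start: φ=-54.474444°, λ=150.768523°, h=0.000 m
→ into tm (λ₀=150.7°): φ=-54.47444400°, λ−λ₀=0.06852300°
scale k = 0.99988524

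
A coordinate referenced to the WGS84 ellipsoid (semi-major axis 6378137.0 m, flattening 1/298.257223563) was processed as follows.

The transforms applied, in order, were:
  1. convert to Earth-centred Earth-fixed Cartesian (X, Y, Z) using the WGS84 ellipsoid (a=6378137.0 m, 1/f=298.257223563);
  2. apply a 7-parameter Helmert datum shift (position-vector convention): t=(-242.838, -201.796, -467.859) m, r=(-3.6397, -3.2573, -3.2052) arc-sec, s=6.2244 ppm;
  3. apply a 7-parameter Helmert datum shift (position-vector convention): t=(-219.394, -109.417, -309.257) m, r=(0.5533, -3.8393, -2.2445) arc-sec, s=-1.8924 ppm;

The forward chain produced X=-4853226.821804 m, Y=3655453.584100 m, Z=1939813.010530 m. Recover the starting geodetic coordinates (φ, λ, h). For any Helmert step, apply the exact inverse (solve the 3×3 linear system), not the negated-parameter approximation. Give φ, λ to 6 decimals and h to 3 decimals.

start: X=-4853226.8218, Y=3655453.5841, Z=1939813.0105 m
→ Helmert⁻¹: X=-4853020.2758, Y=3655522.3146, Z=1940206.4646
→ Helmert⁻¹: X=-4852773.3887, Y=3655591.7007, Z=1940803.3841
→ geod (Bowring, a=6378137.000): φ=17.82754000°, λ=143.00930400°, h=1898.7520 m

φ=17.827540°, λ=143.009304°, h=1898.752 m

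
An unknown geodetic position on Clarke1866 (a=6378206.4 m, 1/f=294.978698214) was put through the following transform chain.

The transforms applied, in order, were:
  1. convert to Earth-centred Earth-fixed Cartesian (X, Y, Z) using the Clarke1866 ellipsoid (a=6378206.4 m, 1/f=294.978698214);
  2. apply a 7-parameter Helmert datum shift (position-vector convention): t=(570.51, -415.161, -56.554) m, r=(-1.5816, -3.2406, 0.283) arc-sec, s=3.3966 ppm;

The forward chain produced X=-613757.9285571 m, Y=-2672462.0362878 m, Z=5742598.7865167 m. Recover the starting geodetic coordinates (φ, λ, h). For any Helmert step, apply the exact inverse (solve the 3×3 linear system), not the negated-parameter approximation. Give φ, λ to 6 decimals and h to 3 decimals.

φ=64.629133°, λ=-102.945864°, h=2990.941 m

start: X=-613757.9286, Y=-2672462.0363, Z=5742598.7865 m
→ Helmert⁻¹: X=-614239.7964, Y=-2672080.9901, Z=5742624.9963
→ geod (Bowring, a=6378206.400): φ=64.62913300°, λ=-102.94586400°, h=2990.9410 m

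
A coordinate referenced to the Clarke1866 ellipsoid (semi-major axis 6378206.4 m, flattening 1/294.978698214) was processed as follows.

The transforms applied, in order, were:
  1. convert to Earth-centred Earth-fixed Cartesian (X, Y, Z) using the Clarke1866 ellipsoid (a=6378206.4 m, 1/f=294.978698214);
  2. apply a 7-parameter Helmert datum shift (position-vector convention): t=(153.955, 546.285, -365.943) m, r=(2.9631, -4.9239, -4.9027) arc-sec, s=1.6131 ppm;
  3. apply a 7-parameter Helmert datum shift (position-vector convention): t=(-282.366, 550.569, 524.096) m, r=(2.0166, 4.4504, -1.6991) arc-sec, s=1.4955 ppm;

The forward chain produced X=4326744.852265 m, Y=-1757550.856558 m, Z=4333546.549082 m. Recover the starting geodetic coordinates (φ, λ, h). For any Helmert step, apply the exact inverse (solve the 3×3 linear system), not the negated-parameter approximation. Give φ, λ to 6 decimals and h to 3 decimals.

start: X=4326744.8523, Y=-1757550.8566, Z=4333546.5491 m
→ Helmert⁻¹: X=4326941.7367, Y=-1758020.7894, Z=4333126.5195
→ Helmert⁻¹: X=4326926.0434, Y=-1758399.1395, Z=4333407.4412
→ geod (Bowring, a=6378206.400): φ=43.04946200°, λ=-22.11610200°, h=3061.9450 m

φ=43.049462°, λ=-22.116102°, h=3061.945 m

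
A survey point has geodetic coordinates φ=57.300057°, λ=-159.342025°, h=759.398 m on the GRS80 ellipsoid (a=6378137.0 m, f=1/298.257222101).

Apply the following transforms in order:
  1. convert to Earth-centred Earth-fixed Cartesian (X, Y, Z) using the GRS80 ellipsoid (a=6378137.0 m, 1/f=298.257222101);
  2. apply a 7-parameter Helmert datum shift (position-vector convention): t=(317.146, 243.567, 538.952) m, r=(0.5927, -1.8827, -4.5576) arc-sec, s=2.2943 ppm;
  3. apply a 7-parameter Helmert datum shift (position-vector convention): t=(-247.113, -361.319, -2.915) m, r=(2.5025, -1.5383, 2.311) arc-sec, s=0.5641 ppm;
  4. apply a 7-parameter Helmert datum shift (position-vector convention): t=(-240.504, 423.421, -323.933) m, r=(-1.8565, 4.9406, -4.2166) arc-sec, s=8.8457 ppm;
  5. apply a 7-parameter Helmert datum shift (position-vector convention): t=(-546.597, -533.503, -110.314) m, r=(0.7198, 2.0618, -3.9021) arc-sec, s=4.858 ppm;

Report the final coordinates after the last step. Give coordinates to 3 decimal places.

start: φ=57.300057°, λ=-159.342025°, h=759.398 m
→ ECEF (a=6378137.000, f=1/298.257222101): X=-3232225.3971, Y=-1218647.6880, Z=5344664.8530
→ Helmert 7p (PV): X=-3231991.3779, Y=-1218350.8559, Z=5345183.0629
→ Helmert 7p (PV): X=-3232266.5274, Y=-1218813.9238, Z=5345144.2777
→ Helmert 7p (PV): X=-3232432.5073, Y=-1218287.0976, Z=5344956.0186
→ Helmert 7p (PV): X=-3232964.4272, Y=-1218784.0202, Z=5344899.7301

X=-3232964.427 m, Y=-1218784.020 m, Z=5344899.730 m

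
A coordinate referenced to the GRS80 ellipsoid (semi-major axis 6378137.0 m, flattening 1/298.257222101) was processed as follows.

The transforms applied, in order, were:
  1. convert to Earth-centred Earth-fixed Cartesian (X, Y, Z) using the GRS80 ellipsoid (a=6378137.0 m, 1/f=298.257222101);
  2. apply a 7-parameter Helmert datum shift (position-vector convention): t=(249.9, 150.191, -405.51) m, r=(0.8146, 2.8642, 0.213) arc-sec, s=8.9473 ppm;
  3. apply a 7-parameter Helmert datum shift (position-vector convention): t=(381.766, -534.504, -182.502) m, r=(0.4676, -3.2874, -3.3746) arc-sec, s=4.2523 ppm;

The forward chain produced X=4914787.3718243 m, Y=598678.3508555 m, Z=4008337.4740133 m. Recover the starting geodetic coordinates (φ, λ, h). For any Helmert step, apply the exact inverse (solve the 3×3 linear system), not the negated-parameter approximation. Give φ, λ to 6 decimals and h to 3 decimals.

start: X=4914787.3718, Y=598678.3509, Z=4008337.4740 m
→ Helmert⁻¹: X=4914438.7888, Y=599299.7967, Z=4008423.2469
→ Helmert⁻¹: X=4914089.8721, Y=599155.0026, Z=4008858.7600
→ geod (Bowring, a=6378137.000): φ=39.18860200°, λ=6.95153000°, h=461.3390 m

φ=39.188602°, λ=6.951530°, h=461.339 m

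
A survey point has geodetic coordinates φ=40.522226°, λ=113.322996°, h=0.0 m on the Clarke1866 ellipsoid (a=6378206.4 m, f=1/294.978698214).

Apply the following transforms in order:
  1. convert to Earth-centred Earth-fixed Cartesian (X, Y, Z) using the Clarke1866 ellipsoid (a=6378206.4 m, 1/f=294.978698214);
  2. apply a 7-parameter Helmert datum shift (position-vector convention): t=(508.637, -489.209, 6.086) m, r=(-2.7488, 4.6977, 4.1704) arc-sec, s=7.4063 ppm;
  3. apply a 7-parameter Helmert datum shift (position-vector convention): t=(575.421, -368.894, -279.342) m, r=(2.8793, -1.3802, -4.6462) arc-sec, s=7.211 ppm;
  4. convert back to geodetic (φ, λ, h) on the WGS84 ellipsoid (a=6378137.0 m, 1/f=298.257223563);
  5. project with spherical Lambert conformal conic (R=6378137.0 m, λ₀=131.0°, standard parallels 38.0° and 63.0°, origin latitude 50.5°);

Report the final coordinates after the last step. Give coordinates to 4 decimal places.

start: φ=40.522226°, λ=113.322996°, h=0.000 m
→ ECEF (a=6378206.400, f=1/294.978698214): X=-1922305.8582, Y=4458617.5802, Z=4122037.7245
→ Helmert 7p (PV): X=-1921807.7259, Y=4458177.4593, Z=4122058.7021
→ Helmert 7p (PV): X=-1921173.3226, Y=4457826.4618, Z=4121858.4578
→ geod (Bowring, a=6378137.000): φ=40.52575815°, λ=113.31441756°, h=-1040.3424 m
→ lcc (R=6378137.0, λ₀=131.0°): E=-1469940.0875, N=-912641.4083

E=-1469940.0875 m, N=-912641.4083 m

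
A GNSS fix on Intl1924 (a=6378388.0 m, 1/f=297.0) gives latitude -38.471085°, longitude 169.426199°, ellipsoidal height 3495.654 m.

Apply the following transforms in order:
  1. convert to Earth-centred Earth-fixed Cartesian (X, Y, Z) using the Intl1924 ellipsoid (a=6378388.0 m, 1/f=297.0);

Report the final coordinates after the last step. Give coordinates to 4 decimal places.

start: φ=-38.471085°, λ=169.426199°, h=3495.654 m
→ ECEF (a=6378388.000, f=1/297.0): X=-4918073.2308, Y=918064.9933, Z=-3948756.2111

X=-4918073.2308 m, Y=918064.9933 m, Z=-3948756.2111 m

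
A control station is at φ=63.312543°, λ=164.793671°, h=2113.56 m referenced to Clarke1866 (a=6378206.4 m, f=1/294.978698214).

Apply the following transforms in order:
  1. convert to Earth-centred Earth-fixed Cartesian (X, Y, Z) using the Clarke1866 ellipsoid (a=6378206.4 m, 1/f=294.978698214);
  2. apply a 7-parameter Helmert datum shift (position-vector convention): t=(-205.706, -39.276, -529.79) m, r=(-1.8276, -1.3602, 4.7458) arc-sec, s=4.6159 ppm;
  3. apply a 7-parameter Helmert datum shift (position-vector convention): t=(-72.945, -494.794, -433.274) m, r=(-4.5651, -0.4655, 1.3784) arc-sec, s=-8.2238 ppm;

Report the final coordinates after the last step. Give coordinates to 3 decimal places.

start: φ=63.312543°, λ=164.793671°, h=2113.560 m
→ ECEF (a=6378206.400, f=1/294.978698214): X=-2772719.6932, Y=753660.1661, Z=5677404.1084
→ Helmert 7p (PV): X=-2772992.9778, Y=753610.8777, Z=5676875.5623
→ Helmert 7p (PV): X=-2773060.9658, Y=753216.9962, Z=5676372.6658

X=-2773060.966 m, Y=753216.996 m, Z=5676372.666 m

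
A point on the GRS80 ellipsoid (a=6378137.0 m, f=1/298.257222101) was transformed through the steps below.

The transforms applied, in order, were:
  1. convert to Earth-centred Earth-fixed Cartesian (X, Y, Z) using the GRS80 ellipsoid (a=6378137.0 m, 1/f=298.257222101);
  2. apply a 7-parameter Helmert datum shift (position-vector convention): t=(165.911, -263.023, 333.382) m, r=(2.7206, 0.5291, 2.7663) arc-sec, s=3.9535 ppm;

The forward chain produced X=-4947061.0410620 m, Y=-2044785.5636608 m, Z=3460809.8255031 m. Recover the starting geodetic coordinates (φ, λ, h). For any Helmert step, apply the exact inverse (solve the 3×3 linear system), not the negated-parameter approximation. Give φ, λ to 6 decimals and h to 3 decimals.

start: X=-4947061.0411, Y=-2044785.5637, Z=3460809.8255 m
→ Helmert⁻¹: X=-4947243.6882, Y=-2044402.4651, Z=3460477.0375
→ geod (Bowring, a=6378137.000): φ=33.05642600°, λ=-157.54759400°, h=2331.4790 m

φ=33.056426°, λ=-157.547594°, h=2331.479 m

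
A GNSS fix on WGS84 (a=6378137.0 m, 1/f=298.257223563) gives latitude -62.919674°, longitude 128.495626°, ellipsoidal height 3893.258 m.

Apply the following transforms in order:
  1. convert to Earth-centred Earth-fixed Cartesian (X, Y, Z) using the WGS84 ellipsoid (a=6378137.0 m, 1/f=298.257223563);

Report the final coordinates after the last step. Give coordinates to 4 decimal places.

start: φ=-62.919674°, λ=128.495626°, h=3893.258 m
→ ECEF (a=6378137.000, f=1/298.257223563): X=-1813264.5257, Y=2279943.1721, Z=-5659374.2947

X=-1813264.5257 m, Y=2279943.1721 m, Z=-5659374.2947 m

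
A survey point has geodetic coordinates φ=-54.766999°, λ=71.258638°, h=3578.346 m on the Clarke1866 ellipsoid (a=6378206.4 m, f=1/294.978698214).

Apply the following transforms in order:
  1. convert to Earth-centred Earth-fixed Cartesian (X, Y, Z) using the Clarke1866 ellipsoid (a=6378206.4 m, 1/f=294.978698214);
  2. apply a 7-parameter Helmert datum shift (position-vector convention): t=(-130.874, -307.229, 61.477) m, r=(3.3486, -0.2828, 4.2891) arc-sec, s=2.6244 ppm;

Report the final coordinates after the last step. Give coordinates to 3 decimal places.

start: φ=-54.766999°, λ=71.258638°, h=3578.346 m
→ ECEF (a=6378206.400, f=1/294.978698214): X=1185586.9639, Y=3494357.2571, Z=-5189183.4579
→ Helmert 7p (PV): X=1185393.6536, Y=3494168.0959, Z=-5189077.2447

X=1185393.654 m, Y=3494168.096 m, Z=-5189077.245 m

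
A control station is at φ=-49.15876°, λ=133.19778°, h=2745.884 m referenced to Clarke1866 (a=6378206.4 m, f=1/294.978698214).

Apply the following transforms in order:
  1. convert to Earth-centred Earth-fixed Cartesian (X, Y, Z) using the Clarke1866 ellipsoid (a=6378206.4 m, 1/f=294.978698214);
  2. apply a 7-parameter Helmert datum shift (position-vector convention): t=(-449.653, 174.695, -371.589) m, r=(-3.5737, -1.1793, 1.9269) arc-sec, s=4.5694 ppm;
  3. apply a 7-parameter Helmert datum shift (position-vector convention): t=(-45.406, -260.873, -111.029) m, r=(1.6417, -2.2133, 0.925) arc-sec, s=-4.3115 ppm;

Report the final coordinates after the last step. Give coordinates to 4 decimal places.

start: φ=-49.158760°, λ=133.197780°, h=2745.884 m
→ ECEF (a=6378206.400, f=1/294.978698214): X=-2861989.9142, Y=3047946.3584, Z=-4803996.5276
→ Helmert 7p (PV): X=-2862453.6519, Y=3048025.0108, Z=-4804459.2396
→ Helmert 7p (PV): X=-2862448.8318, Y=3047776.3990, Z=-4804556.0095

X=-2862448.8318 m, Y=3047776.3990 m, Z=-4804556.0095 m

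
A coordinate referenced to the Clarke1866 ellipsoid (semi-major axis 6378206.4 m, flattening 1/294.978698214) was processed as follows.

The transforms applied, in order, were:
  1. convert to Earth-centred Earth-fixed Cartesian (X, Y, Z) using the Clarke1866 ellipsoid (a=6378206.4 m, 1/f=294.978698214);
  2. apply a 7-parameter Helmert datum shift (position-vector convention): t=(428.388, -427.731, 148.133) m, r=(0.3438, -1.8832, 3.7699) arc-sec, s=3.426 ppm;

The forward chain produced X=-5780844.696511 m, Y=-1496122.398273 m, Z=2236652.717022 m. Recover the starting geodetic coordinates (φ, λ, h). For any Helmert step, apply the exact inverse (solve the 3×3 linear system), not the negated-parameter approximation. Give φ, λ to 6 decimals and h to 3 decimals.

start: X=-5780844.6965, Y=-1496122.3983, Z=2236652.7170 m
→ Helmert⁻¹: X=-5781260.1929, Y=-1495580.1511, Z=2236552.1976
→ geod (Bowring, a=6378206.400): φ=20.66069900°, λ=-165.49587000°, h=1133.5130 m

φ=20.660699°, λ=-165.495870°, h=1133.513 m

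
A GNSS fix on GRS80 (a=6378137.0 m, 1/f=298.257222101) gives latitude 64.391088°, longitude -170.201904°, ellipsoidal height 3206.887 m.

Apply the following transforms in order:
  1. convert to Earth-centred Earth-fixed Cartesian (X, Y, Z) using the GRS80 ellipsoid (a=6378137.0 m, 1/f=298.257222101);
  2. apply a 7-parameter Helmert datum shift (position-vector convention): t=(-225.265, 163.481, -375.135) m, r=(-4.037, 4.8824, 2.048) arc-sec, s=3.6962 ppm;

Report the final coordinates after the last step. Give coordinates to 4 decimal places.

X=-2725470.2861 m, Y=-470413.9259 m, Z=5731305.0628 m

start: φ=64.391088°, λ=-170.201904°, h=3206.887 m
→ ECEF (a=6378137.000, f=1/298.257222101): X=-2725375.2910, Y=-470660.7855, Z=5731585.2896
→ Helmert 7p (PV): X=-2725470.2861, Y=-470413.9259, Z=5731305.0628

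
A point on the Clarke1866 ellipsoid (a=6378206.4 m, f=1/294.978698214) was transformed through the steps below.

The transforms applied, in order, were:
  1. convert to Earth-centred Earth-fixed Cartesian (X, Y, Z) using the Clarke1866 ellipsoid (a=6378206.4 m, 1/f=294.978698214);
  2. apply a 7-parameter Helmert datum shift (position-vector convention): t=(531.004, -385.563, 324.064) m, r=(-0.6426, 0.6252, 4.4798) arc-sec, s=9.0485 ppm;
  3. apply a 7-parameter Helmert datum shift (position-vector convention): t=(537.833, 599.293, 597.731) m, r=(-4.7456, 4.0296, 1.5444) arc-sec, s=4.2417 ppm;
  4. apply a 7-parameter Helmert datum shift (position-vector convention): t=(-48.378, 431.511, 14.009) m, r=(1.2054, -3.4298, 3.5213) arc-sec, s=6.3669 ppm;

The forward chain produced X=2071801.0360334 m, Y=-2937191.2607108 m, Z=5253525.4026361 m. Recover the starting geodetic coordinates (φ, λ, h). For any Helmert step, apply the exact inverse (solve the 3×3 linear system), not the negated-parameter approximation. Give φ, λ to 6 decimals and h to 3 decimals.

φ=55.796842°, λ=-54.825335°, h=1064.392 m

start: X=2071801.0360, Y=-2937191.2607, Z=5253525.4026 m
→ Helmert⁻¹: X=2071873.4280, Y=-2937608.7378, Z=5253460.6611
→ Helmert⁻¹: X=2071202.1892, Y=-2938331.9291, Z=5252813.5091
→ Helmert⁻¹: X=2070572.7194, Y=-2937981.1160, Z=5252439.0414
→ geod (Bowring, a=6378206.400): φ=55.79684200°, λ=-54.82533500°, h=1064.3920 m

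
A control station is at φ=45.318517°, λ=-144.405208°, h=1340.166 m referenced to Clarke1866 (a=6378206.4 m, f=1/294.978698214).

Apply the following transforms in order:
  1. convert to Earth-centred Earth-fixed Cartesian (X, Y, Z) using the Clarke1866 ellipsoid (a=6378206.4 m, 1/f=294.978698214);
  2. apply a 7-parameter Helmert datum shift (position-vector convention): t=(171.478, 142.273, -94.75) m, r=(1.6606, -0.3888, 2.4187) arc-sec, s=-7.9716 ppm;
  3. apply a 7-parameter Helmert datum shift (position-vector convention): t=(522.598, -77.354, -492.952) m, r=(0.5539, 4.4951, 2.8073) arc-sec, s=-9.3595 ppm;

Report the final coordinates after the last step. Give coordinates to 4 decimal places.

start: φ=45.318517°, λ=-144.405208°, h=1340.166 m
→ ECEF (a=6378206.400, f=1/294.978698214): X=-3653960.4191, Y=-2615476.3878, Z=4513058.6915
→ Helmert 7p (PV): X=-3653737.6507, Y=-2615392.4454, Z=4512900.0212
→ Helmert 7p (PV): X=-3653046.9119, Y=-2615507.1670, Z=4512437.4321

X=-3653046.9119 m, Y=-2615507.1670 m, Z=4512437.4321 m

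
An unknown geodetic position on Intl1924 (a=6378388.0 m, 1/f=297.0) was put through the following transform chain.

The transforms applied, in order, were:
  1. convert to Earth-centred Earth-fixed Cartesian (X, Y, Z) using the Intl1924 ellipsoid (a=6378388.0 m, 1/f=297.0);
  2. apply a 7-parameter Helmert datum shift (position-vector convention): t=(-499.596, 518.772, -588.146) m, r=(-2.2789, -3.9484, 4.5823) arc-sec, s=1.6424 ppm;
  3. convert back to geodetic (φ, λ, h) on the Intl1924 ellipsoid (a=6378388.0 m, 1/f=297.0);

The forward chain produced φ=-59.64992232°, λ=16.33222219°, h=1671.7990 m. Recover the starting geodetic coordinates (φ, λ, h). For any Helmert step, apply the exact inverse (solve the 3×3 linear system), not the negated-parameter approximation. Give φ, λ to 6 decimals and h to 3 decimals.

φ=-59.645544°, λ=16.321187°, h=1322.687 m

start: φ=-59.649922°, λ=16.332222°, h=1671.799 m
→ ECEF (a=6378388.000, f=1/297.0): X=3101414.5523, Y=908810.7227, Z=-5482433.4083
→ Helmert⁻¹: X=3101824.2954, Y=908282.1161, Z=-5481885.6002
→ geod (Bowring, a=6378388.000): φ=-59.64554400°, λ=16.32118700°, h=1322.6870 m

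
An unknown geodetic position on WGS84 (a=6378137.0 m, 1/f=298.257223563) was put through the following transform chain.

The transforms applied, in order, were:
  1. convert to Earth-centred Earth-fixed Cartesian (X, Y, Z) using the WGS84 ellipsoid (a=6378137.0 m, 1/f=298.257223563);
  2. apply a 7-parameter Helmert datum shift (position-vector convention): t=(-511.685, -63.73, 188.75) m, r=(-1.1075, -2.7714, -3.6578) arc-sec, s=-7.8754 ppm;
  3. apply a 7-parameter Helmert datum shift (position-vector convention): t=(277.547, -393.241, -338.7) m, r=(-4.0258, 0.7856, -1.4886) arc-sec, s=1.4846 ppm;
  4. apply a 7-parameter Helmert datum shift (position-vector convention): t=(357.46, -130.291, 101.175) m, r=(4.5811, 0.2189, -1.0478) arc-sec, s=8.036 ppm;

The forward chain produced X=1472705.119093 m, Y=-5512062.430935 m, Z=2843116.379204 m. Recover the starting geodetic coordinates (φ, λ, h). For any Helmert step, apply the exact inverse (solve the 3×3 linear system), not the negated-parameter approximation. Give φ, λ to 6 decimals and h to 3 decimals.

start: X=1472705.1191, Y=-5512062.4309, Z=2843116.3792 m
→ Helmert⁻¹: X=1472360.8095, Y=-5511817.2219, Z=2843116.3368
→ Helmert⁻¹: X=1472110.0234, Y=-5511460.6700, Z=2843348.8516
→ Helmert⁻¹: X=1472769.2437, Y=-5511429.4931, Z=2843133.1119
→ geod (Bowring, a=6378137.000): φ=26.64443400°, λ=-75.03893900°, h=168.9530 m

φ=26.644434°, λ=-75.038939°, h=168.953 m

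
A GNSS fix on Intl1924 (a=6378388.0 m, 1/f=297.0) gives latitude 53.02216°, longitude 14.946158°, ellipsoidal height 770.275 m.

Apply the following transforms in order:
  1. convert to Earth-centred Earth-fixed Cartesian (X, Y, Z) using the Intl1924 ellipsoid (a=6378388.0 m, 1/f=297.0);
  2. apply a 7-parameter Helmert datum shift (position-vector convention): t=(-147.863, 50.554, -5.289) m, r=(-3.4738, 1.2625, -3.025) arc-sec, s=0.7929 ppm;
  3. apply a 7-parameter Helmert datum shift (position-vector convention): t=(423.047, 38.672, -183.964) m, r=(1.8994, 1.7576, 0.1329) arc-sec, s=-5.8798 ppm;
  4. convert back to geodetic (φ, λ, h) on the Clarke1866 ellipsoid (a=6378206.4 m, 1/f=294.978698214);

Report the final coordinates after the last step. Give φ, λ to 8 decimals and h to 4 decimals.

φ=53.01940970°, λ=14.94585364°, h=1035.1589 m

start: φ=53.022160°, λ=14.946158°, h=770.275 m
→ ECEF (a=6378388.000, f=1/297.0): X=3715265.5789, Y=991761.3776, Z=5072743.7355
→ Helmert 7p (PV): X=3715166.2557, Y=991843.6638, Z=5072703.0256
→ Helmert 7p (PV): X=3715610.0439, Y=991832.1857, Z=5072466.7114
→ geod (Bowring, a=6378206.400): φ=53.01940970°, λ=14.94585364°, h=1035.1589 m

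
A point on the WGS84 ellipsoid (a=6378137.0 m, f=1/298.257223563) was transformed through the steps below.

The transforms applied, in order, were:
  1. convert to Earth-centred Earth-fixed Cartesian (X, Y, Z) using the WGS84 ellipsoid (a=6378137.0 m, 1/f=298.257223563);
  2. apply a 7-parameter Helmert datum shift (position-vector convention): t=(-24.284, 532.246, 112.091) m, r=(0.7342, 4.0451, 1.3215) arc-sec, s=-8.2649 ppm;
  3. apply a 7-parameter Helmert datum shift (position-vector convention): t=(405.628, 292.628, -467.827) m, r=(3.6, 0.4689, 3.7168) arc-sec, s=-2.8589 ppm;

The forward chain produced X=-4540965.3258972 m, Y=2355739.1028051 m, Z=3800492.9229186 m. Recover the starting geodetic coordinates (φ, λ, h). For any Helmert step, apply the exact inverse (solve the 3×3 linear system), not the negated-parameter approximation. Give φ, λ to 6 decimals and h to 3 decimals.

φ=36.794665°, λ=152.589249°, h=2624.759 m

start: X=-4540965.3259, Y=2355739.1028, Z=3800492.9229 m
→ Helmert⁻¹: X=-4541350.1310, Y=2355601.3805, Z=3800920.1797
→ Helmert⁻¹: X=-4541422.8291, Y=2355131.2239, Z=3800742.0564
→ geod (Bowring, a=6378137.000): φ=36.79466500°, λ=152.58924900°, h=2624.7590 m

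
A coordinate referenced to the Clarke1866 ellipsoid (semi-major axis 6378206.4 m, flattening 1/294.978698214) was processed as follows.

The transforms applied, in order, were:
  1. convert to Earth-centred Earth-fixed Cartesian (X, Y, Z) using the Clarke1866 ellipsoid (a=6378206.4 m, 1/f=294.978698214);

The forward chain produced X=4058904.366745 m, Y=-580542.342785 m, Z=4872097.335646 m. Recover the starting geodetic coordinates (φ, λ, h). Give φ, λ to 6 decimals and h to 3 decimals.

φ=50.108564°, λ=-8.139770°, h=2293.021 m

start: X=4058904.3667, Y=-580542.3428, Z=4872097.3356 m
→ geod (Bowring, a=6378206.400): φ=50.10856400°, λ=-8.13977000°, h=2293.0210 m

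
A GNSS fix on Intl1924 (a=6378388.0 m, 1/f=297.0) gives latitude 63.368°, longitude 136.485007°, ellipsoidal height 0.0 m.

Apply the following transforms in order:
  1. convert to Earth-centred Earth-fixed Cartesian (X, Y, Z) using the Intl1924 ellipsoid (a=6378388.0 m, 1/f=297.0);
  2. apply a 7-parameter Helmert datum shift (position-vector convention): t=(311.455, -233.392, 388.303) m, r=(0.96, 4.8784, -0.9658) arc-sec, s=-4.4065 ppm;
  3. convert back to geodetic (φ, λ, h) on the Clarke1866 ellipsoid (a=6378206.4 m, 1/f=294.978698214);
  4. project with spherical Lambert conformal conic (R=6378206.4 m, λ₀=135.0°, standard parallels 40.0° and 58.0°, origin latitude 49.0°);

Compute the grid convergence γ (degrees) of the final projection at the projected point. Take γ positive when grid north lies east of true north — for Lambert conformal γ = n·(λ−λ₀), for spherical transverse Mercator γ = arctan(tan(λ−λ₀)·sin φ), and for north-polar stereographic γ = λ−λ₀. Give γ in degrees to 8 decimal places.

1.12344521

start: φ=63.368000°, λ=136.485007°, h=0.000 m
→ ECEF (a=6378388.000, f=1/297.0): X=-2079042.3594, Y=1973971.7512, Z=5678609.1066
→ Helmert 7p (PV): X=-2078578.1953, Y=1973712.9663, Z=5679030.7455
→ geod (Bowring, a=6378206.400): φ=63.37487899°, λ=136.48236988°, h=444.8112 m
→ into lcc (λ₀=135.0°): φ=63.37487899°, λ−λ₀=1.48236988°
convergence γ = 1.12344521°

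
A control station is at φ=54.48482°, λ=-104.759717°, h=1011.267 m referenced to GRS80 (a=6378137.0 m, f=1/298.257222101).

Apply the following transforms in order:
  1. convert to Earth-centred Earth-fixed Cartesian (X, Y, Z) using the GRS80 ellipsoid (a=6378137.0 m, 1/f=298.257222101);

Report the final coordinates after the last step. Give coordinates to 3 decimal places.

X=-946203.332 m, Y=-3591458.054 m, Z=5169101.747 m

start: φ=54.484820°, λ=-104.759717°, h=1011.267 m
→ ECEF (a=6378137.000, f=1/298.257222101): X=-946203.3324, Y=-3591458.0542, Z=5169101.7473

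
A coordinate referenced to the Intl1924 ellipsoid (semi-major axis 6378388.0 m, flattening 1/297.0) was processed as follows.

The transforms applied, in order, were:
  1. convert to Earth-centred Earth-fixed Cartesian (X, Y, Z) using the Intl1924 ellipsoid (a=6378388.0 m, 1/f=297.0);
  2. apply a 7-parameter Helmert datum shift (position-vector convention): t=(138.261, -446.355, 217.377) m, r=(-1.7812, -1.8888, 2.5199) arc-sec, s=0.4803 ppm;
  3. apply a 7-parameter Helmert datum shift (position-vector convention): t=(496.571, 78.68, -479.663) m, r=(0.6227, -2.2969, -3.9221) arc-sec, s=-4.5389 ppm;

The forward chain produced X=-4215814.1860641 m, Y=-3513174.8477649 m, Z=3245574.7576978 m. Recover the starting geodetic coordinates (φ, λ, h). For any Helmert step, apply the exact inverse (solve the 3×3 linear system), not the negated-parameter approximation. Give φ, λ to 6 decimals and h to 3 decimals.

start: X=-4215814.1861, Y=-3513174.8478, Z=3245574.7577 m
→ Helmert⁻¹: X=-4216226.9410, Y=-3513339.8453, Z=3246126.7114
→ Helmert⁻¹: X=-4216376.3696, Y=-3512868.3225, Z=3245916.0500
→ geod (Bowring, a=6378388.000): φ=30.77205300°, λ=-140.20067400°, h=3251.0710 m

φ=30.772053°, λ=-140.200674°, h=3251.071 m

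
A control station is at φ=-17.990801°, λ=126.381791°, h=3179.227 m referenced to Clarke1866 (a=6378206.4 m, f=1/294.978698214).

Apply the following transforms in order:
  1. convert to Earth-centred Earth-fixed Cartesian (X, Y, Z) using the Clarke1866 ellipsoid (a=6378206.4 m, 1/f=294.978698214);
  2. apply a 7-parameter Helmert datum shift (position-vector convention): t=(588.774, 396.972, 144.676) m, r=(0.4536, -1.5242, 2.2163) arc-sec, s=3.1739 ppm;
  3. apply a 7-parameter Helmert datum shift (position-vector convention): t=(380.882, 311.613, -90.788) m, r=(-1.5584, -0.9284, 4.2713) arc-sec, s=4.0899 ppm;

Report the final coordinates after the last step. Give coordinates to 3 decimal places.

start: φ=-17.990801°, λ=126.381791°, h=3179.227 m
→ ECEF (a=6378206.400, f=1/294.978698214): X=-3601291.2720, Y=4887924.1719, Z=-1958279.9448
→ Helmert 7p (PV): X=-3600751.9779, Y=4888302.2684, Z=-1958157.3470
→ Helmert 7p (PV): X=-3600478.2355, Y=4888544.5154, Z=-1958309.2837

X=-3600478.236 m, Y=4888544.515 m, Z=-1958309.284 m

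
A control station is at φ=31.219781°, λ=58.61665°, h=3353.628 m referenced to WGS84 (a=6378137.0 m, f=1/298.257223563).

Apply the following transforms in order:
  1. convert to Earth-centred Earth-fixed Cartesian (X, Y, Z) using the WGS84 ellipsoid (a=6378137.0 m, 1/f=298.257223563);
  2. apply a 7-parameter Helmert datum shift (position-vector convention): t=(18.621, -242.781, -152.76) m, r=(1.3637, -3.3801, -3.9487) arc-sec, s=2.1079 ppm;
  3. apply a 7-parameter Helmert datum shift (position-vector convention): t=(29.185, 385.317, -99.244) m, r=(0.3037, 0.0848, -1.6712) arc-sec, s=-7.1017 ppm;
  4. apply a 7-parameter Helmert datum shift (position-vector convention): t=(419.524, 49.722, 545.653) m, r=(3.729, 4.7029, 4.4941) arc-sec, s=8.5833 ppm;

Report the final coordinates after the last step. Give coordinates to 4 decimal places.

X=2845065.1852 m, Y=4663258.2779 m, Z=3288902.6456 m

start: φ=31.219781°, λ=58.616650°, h=3353.628 m
→ ECEF (a=6378137.000, f=1/298.257223563): X=2844539.7586, Y=4663150.8346, Z=3288494.6083
→ Helmert 7p (PV): X=2844599.7571, Y=4662841.6859, Z=3288426.2242
→ Helmert 7p (PV): X=2844647.8716, Y=4663165.9997, Z=3288309.3228
→ Helmert 7p (PV): X=2845065.1852, Y=4663258.2779, Z=3288902.6456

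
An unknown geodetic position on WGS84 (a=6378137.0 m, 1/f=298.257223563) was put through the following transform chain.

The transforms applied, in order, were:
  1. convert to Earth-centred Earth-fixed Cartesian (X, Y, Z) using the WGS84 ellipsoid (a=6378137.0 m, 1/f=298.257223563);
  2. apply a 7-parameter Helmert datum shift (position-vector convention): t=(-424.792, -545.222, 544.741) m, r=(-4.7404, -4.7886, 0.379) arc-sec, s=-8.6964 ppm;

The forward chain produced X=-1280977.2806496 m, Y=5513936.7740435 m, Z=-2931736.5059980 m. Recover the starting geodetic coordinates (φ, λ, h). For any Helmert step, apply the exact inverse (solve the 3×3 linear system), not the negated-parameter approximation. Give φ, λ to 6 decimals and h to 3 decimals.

start: X=-1280977.2806, Y=5513936.7740, Z=-2931736.5060 m
→ Helmert⁻¹: X=-1280621.5644, Y=5514599.6927, Z=-2932150.2797
→ geod (Bowring, a=6378137.000): φ=-27.53818200°, λ=103.07372100°, h=2006.5050 m

φ=-27.538182°, λ=103.073721°, h=2006.505 m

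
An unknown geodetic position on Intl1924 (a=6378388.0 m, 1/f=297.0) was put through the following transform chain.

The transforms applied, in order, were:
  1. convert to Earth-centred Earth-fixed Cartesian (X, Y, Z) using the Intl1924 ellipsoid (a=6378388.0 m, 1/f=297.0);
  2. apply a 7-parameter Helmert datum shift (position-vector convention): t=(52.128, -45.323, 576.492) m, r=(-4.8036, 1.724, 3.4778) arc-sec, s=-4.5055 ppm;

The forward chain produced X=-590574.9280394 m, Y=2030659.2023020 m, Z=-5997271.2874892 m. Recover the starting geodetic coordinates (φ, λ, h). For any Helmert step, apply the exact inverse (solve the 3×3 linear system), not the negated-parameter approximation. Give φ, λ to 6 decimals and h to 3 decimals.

start: X=-590574.9280, Y=2030659.2023, Z=-5997271.2875 m
→ Helmert⁻¹: X=-590545.3440, Y=2030863.3124, Z=-5997832.4430
→ geod (Bowring, a=6378388.000): φ=-70.69698800°, λ=106.21365800°, h=530.5110 m

φ=-70.696988°, λ=106.213658°, h=530.511 m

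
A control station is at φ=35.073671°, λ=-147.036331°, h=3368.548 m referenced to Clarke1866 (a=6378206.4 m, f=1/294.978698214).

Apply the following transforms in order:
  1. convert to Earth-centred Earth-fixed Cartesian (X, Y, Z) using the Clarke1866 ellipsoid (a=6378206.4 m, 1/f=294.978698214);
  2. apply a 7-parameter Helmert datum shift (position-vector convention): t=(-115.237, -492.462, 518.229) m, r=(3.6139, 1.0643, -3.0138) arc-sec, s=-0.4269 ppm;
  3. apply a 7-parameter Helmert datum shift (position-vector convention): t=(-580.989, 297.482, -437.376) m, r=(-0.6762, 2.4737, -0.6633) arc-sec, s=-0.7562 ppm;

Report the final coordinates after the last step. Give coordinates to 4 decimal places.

start: φ=35.073671°, λ=-147.036331°, h=3368.548 m
→ ECEF (a=6378206.400, f=1/294.978698214): X=-4386888.3058, Y=-2844925.3675, Z=3646306.5239
→ Helmert 7p (PV): X=-4387024.4236, Y=-2845416.4026, Z=3646795.9870
→ Helmert 7p (PV): X=-4387567.5100, Y=-2845090.7059, Z=3646417.7943

X=-4387567.5100 m, Y=-2845090.7059 m, Z=3646417.7943 m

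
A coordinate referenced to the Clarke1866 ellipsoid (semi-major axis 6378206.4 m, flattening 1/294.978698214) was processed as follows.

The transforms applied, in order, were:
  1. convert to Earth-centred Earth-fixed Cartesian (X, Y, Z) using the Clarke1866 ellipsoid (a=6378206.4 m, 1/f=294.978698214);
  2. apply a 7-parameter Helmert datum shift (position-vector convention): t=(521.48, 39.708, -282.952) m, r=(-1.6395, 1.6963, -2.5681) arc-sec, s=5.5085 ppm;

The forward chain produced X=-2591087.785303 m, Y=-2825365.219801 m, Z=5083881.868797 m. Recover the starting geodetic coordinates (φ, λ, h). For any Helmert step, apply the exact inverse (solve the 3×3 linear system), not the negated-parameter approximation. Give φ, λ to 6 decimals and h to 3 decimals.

φ=53.166162°, λ=-132.528015°, h=3305.459 m

start: X=-2591087.7853, Y=-2825365.2198, Z=5083881.8688 m
→ Helmert⁻¹: X=-2591601.6221, Y=-2825462.0419, Z=5084093.0435
→ geod (Bowring, a=6378206.400): φ=53.16616200°, λ=-132.52801500°, h=3305.4590 m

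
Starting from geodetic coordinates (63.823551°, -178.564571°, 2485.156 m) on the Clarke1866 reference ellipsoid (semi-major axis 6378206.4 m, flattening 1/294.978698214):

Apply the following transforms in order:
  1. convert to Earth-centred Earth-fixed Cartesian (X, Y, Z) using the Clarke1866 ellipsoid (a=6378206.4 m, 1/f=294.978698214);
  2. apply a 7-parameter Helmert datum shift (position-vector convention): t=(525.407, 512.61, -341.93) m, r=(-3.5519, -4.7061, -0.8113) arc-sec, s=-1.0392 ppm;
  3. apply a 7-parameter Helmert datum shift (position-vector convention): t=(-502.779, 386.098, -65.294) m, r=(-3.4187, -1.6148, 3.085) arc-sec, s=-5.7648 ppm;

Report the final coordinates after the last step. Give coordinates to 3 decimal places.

start: φ=63.823551°, λ=-178.564571°, h=2485.156 m
→ ECEF (a=6378206.400, f=1/294.978698214): X=-2821574.2357, Y=-70703.5858, Z=5703102.4812
→ Helmert 7p (PV): X=-2821176.2954, Y=-70081.5963, Z=5702691.4656
→ Helmert 7p (PV): X=-2821706.4076, Y=-69642.7713, Z=5702572.3721

X=-2821706.408 m, Y=-69642.771 m, Z=5702572.372 m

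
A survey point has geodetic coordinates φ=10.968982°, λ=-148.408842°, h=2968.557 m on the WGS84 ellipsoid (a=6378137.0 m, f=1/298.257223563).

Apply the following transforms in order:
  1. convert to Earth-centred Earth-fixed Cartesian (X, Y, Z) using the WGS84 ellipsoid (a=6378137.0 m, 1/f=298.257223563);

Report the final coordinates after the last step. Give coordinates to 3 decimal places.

X=-5336817.588 m, Y=-3282096.897 m, Z=1206202.824 m

start: φ=10.968982°, λ=-148.408842°, h=2968.557 m
→ ECEF (a=6378137.000, f=1/298.257223563): X=-5336817.5877, Y=-3282096.8968, Z=1206202.8245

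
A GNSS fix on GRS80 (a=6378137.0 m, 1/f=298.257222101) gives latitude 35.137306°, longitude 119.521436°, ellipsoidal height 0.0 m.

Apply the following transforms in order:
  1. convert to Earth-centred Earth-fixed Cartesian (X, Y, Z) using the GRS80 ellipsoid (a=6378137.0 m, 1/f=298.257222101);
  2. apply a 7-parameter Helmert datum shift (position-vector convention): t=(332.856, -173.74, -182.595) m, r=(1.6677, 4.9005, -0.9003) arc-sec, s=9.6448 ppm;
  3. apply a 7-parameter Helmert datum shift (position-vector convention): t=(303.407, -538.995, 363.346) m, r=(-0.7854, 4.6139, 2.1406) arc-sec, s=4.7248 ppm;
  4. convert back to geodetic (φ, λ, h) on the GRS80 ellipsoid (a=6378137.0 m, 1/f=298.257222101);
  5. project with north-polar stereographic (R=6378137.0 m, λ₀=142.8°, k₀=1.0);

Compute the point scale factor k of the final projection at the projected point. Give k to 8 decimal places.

1.26931933

start: φ=35.137306°, λ=119.521436°, h=0.000 m
→ ECEF (a=6378137.000, f=1/298.257222101): X=-2572975.7340, Y=4543751.9408, Z=3650334.5542
→ Helmert 7p (PV): X=-2572561.1346, Y=4543603.7408, Z=3650285.0337
→ Helmert 7p (PV): X=-2572235.3829, Y=4543073.4148, Z=3650705.8711
→ geod (Bowring, a=6378137.000): φ=35.14499915°, λ=119.51803506°, h=-567.4008 m
→ into stereo (λ₀=142.8°): φ=35.14499915°, λ−λ₀=-23.28196494°
scale k = 1.26931933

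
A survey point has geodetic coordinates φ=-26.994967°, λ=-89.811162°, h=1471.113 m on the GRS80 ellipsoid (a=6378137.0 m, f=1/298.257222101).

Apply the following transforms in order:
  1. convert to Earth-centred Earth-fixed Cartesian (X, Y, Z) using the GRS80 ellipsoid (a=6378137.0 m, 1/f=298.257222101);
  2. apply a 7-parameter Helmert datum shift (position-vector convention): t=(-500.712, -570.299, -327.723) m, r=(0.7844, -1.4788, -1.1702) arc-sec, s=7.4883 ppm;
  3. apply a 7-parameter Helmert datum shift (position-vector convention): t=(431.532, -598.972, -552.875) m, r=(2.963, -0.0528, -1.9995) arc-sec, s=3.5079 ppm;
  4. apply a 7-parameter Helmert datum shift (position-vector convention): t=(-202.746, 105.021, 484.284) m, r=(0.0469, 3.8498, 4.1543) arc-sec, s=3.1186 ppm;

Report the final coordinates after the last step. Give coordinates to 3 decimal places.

X=18471.355 m, Y=-5689510.897 m, Z=-2878928.235 m

start: φ=-26.994967°, λ=-89.811162°, h=1471.113 m
→ ECEF (a=6378137.000, f=1/298.257222101): X=18748.2157, Y=-5688419.3968, Z=-2878386.4305
→ Helmert 7p (PV): X=18236.0083, Y=-5689021.4525, Z=-2878757.2058
→ Helmert 7p (PV): X=18613.1925, Y=-5689599.2042, Z=-2879401.8978
→ Helmert 7p (PV): X=18471.3546, Y=-5689510.8972, Z=-2878928.2346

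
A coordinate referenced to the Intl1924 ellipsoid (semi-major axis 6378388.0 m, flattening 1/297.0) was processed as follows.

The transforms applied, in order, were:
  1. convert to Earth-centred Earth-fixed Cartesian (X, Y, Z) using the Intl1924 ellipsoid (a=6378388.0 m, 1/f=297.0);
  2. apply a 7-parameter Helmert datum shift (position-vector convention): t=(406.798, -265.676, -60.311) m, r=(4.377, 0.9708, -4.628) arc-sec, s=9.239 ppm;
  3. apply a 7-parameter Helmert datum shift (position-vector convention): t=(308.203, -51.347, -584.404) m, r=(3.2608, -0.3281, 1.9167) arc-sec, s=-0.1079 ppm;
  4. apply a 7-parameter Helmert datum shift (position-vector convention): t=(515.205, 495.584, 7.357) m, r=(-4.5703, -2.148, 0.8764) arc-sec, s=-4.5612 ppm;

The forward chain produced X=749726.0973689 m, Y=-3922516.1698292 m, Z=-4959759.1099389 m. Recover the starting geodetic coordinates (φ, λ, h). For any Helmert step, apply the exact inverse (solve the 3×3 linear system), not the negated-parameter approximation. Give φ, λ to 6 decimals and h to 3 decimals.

start: X=749726.0974, Y=-3922516.1698, Z=-4959759.1099 m
→ Helmert⁻¹: X=749145.9903, Y=-3922922.9323, Z=-4959883.8129
→ Helmert⁻¹: X=748793.5258, Y=-3922957.3663, Z=-4959239.1178
→ Helmert⁻¹: X=748491.1689, Y=-3922743.8873, Z=-4959046.2248
→ geod (Bowring, a=6378388.000): φ=-51.34415100°, λ=-79.19735400°, h=1791.8460 m

φ=-51.344151°, λ=-79.197354°, h=1791.846 m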